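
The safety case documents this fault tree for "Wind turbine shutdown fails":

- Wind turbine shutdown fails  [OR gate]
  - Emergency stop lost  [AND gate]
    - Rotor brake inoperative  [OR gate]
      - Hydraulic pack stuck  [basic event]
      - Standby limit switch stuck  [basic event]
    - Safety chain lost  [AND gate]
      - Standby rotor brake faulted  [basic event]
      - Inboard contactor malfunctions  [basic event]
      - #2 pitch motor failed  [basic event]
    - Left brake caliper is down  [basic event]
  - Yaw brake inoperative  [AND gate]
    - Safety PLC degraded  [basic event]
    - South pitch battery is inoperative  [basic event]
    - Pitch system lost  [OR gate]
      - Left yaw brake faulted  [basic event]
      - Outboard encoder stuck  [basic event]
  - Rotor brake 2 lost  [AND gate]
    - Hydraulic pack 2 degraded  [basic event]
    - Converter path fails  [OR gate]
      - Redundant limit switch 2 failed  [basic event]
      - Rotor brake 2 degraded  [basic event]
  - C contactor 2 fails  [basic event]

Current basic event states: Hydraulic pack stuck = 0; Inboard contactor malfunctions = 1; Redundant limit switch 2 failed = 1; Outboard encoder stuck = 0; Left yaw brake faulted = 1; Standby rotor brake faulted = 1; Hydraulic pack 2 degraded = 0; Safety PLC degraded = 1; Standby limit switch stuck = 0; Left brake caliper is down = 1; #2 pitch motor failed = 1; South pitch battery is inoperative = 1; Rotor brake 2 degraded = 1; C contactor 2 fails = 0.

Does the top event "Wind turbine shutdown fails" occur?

Rotor brake inoperative [OR]: Hydraulic pack stuck=not, Standby limit switch stuck=not → no input occurs → does not occur.
Safety chain lost [AND]: Standby rotor brake faulted=occurs, Inboard contactor malfunctions=occurs, #2 pitch motor failed=occurs → all inputs occur → occurs.
Emergency stop lost [AND]: Rotor brake inoperative=not, Safety chain lost=occurs, Left brake caliper is down=occurs → not all inputs occur → does not occur.
Pitch system lost [OR]: Left yaw brake faulted=occurs, Outboard encoder stuck=not → at least one input occurs → occurs.
Yaw brake inoperative [AND]: Safety PLC degraded=occurs, South pitch battery is inoperative=occurs, Pitch system lost=occurs → all inputs occur → occurs.
Converter path fails [OR]: Redundant limit switch 2 failed=occurs, Rotor brake 2 degraded=occurs → at least one input occurs → occurs.
Rotor brake 2 lost [AND]: Hydraulic pack 2 degraded=not, Converter path fails=occurs → not all inputs occur → does not occur.
Wind turbine shutdown fails [OR]: Emergency stop lost=not, Yaw brake inoperative=occurs, Rotor brake 2 lost=not, C contactor 2 fails=not → at least one input occurs → occurs.

Yes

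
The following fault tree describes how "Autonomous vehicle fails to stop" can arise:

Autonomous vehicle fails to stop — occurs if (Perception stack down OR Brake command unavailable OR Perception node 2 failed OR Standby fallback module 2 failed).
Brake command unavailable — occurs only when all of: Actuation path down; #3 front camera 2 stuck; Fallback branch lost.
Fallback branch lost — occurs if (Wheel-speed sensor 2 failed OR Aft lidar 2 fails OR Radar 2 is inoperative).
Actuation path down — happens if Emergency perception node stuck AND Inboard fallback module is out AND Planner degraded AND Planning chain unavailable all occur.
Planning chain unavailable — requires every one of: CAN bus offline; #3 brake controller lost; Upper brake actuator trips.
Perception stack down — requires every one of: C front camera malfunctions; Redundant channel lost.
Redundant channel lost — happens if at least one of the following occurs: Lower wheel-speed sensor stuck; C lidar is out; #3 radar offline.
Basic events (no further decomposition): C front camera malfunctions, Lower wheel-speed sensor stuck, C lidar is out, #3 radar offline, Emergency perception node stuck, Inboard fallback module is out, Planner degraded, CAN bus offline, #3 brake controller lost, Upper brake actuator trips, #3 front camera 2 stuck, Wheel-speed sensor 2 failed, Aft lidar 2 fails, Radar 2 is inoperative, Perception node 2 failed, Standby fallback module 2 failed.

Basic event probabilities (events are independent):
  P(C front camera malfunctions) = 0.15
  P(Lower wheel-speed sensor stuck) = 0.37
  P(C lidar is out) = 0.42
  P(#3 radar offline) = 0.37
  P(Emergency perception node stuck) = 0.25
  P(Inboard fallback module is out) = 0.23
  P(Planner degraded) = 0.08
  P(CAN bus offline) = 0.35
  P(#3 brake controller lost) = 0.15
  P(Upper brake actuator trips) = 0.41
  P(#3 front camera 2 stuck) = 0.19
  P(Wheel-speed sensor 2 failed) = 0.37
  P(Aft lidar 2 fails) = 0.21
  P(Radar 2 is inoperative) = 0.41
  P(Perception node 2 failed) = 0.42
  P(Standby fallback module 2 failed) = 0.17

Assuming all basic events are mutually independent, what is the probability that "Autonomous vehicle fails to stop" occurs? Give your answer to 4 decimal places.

0.5742

P(Redundant channel lost) [OR] = 1 − (1−0.37) × (1−0.42) × (1−0.37) = 0.769798
P(Perception stack down) [AND] = 0.15 × 0.769798 = 0.115470
P(Planning chain unavailable) [AND] = 0.35 × 0.15 × 0.41 = 0.021525
P(Actuation path down) [AND] = 0.25 × 0.23 × 0.08 × 0.021525 = 0.000099
P(Fallback branch lost) [OR] = 1 − (1−0.37) × (1−0.21) × (1−0.41) = 0.706357
P(Brake command unavailable) [AND] = 0.000099 × 0.19 × 0.706357 = 0.000013
P(Autonomous vehicle fails to stop) [OR] = 1 − (1−0.115470) × (1−0.000013) × (1−0.42) × (1−0.17) = 0.574193
Rounded to 4 decimal places: P(Autonomous vehicle fails to stop) ≈ 0.5742.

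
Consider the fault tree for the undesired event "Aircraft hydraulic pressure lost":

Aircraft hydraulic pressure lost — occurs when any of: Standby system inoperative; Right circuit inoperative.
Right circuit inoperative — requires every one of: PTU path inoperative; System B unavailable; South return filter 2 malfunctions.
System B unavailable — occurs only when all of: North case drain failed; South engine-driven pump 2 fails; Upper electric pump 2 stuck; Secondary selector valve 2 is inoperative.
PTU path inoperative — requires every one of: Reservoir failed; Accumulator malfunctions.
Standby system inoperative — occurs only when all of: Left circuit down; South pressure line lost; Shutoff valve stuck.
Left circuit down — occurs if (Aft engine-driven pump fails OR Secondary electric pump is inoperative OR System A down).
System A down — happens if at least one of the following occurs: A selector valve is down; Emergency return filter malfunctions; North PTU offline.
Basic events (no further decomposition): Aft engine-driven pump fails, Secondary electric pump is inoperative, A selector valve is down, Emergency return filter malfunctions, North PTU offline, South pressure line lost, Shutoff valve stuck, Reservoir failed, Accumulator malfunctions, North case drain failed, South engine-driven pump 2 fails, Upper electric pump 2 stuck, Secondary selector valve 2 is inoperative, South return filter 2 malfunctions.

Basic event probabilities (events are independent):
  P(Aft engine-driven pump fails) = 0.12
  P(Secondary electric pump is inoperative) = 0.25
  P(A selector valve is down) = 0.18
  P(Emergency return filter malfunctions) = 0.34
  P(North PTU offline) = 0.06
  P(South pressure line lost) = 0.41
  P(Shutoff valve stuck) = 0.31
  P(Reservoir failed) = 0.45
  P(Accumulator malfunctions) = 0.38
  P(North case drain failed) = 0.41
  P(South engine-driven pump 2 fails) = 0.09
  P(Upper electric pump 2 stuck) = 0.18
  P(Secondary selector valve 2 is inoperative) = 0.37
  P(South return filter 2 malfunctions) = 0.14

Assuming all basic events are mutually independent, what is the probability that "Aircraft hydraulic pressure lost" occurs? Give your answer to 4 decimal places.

P(System A down) [OR] = 1 − (1−0.18) × (1−0.34) × (1−0.06) = 0.491272
P(Left circuit down) [OR] = 1 − (1−0.12) × (1−0.25) × (1−0.491272) = 0.664240
P(Standby system inoperative) [AND] = 0.664240 × 0.41 × 0.31 = 0.084425
P(PTU path inoperative) [AND] = 0.45 × 0.38 = 0.171000
P(System B unavailable) [AND] = 0.41 × 0.09 × 0.18 × 0.37 = 0.002458
P(Right circuit inoperative) [AND] = 0.171000 × 0.002458 × 0.14 = 0.000059
P(Aircraft hydraulic pressure lost) [OR] = 1 − (1−0.084425) × (1−0.000059) = 0.084479
Rounded to 4 decimal places: P(Aircraft hydraulic pressure lost) ≈ 0.0845.

0.0845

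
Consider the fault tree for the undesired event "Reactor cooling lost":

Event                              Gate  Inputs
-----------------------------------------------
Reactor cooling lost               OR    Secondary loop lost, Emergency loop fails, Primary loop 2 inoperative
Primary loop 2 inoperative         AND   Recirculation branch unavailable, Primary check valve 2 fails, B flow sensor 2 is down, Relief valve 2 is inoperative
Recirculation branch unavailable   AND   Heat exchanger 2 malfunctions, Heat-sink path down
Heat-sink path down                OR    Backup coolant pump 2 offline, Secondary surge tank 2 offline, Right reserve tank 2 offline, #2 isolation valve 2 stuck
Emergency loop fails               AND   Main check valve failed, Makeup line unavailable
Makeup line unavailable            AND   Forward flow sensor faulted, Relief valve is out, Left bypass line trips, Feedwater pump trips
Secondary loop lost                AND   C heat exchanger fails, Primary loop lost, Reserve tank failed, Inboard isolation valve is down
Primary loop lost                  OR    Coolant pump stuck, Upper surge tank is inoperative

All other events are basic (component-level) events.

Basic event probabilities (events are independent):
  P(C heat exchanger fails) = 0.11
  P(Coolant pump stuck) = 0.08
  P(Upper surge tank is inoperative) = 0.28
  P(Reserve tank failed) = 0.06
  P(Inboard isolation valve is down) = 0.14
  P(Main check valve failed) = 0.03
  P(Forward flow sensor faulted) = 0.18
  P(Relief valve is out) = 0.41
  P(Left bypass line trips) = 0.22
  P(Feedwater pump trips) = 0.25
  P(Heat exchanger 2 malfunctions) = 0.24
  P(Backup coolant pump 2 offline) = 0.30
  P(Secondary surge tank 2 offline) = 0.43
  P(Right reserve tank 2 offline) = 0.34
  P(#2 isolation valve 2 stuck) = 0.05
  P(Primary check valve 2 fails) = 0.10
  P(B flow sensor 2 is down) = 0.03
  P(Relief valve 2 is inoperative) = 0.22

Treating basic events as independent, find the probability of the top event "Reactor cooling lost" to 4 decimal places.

0.0006

P(Primary loop lost) [OR] = 1 − (1−0.08) × (1−0.28) = 0.337600
P(Secondary loop lost) [AND] = 0.11 × 0.337600 × 0.06 × 0.14 = 0.000312
P(Makeup line unavailable) [AND] = 0.18 × 0.41 × 0.22 × 0.25 = 0.004059
P(Emergency loop fails) [AND] = 0.03 × 0.004059 = 0.000122
P(Heat-sink path down) [OR] = 1 − (1−0.30) × (1−0.43) × (1−0.34) × (1−0.05) = 0.749827
P(Recirculation branch unavailable) [AND] = 0.24 × 0.749827 = 0.179958
P(Primary loop 2 inoperative) [AND] = 0.179958 × 0.10 × 0.03 × 0.22 = 0.000119
P(Reactor cooling lost) [OR] = 1 − (1−0.000312) × (1−0.000122) × (1−0.000119) = 0.000553
Rounded to 4 decimal places: P(Reactor cooling lost) ≈ 0.0006.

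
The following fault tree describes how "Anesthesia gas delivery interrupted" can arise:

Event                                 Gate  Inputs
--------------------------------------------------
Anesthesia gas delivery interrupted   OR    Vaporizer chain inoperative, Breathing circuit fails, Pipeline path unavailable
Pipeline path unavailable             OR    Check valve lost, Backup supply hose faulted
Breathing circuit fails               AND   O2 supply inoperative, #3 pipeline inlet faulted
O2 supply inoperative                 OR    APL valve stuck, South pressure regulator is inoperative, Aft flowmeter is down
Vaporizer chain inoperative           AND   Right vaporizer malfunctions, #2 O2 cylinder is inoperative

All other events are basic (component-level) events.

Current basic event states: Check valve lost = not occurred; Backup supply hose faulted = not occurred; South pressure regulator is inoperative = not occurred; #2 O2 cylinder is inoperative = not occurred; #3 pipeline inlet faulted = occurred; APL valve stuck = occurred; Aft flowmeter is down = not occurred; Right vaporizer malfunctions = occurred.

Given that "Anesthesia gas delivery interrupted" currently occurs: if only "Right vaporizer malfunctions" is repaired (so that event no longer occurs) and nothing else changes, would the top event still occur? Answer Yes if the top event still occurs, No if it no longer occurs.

Yes

Counterfactual: set "Right vaporizer malfunctions" to not occurred.
Vaporizer chain inoperative [AND]: Right vaporizer malfunctions=not, #2 O2 cylinder is inoperative=not → not all inputs occur → does not occur.
O2 supply inoperative [OR]: APL valve stuck=occurs, South pressure regulator is inoperative=not, Aft flowmeter is down=not → at least one input occurs → occurs.
Breathing circuit fails [AND]: O2 supply inoperative=occurs, #3 pipeline inlet faulted=occurs → all inputs occur → occurs.
Pipeline path unavailable [OR]: Check valve lost=not, Backup supply hose faulted=not → no input occurs → does not occur.
Anesthesia gas delivery interrupted [OR]: Vaporizer chain inoperative=not, Breathing circuit fails=occurs, Pipeline path unavailable=not → at least one input occurs → occurs.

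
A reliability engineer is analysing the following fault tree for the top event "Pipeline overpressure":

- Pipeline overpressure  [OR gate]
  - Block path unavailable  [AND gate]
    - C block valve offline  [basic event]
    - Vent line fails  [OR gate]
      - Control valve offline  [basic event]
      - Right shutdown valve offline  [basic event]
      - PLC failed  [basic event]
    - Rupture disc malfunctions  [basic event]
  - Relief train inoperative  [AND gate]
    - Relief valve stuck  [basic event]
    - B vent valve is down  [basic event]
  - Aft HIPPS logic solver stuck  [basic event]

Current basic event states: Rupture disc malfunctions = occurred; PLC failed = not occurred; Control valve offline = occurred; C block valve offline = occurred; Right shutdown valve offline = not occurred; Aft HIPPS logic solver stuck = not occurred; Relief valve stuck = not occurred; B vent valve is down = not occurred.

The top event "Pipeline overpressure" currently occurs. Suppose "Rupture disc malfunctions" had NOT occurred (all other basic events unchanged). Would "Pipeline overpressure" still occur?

No

Counterfactual: set "Rupture disc malfunctions" to not occurred.
Vent line fails [OR]: Control valve offline=occurs, Right shutdown valve offline=not, PLC failed=not → at least one input occurs → occurs.
Block path unavailable [AND]: C block valve offline=occurs, Vent line fails=occurs, Rupture disc malfunctions=not → not all inputs occur → does not occur.
Relief train inoperative [AND]: Relief valve stuck=not, B vent valve is down=not → not all inputs occur → does not occur.
Pipeline overpressure [OR]: Block path unavailable=not, Relief train inoperative=not, Aft HIPPS logic solver stuck=not → no input occurs → does not occur.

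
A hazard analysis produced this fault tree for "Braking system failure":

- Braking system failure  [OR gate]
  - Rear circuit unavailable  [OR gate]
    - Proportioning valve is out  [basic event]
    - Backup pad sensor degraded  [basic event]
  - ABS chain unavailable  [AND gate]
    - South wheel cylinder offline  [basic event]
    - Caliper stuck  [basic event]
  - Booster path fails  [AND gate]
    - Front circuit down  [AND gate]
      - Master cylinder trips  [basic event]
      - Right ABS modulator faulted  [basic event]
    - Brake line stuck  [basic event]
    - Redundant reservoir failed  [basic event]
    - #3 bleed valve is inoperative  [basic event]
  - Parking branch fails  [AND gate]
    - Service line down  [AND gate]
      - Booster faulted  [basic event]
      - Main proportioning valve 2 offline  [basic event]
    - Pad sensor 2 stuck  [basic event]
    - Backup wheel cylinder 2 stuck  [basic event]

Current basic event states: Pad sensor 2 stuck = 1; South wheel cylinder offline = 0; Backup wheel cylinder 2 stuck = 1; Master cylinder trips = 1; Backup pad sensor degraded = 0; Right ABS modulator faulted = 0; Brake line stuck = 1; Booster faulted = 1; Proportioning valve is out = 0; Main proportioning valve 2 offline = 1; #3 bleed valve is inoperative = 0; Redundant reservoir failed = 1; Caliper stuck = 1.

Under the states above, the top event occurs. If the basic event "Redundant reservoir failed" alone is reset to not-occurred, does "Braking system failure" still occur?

Counterfactual: set "Redundant reservoir failed" to not occurred.
Rear circuit unavailable [OR]: Proportioning valve is out=not, Backup pad sensor degraded=not → no input occurs → does not occur.
ABS chain unavailable [AND]: South wheel cylinder offline=not, Caliper stuck=occurs → not all inputs occur → does not occur.
Front circuit down [AND]: Master cylinder trips=occurs, Right ABS modulator faulted=not → not all inputs occur → does not occur.
Booster path fails [AND]: Front circuit down=not, Brake line stuck=occurs, Redundant reservoir failed=not, #3 bleed valve is inoperative=not → not all inputs occur → does not occur.
Service line down [AND]: Booster faulted=occurs, Main proportioning valve 2 offline=occurs → all inputs occur → occurs.
Parking branch fails [AND]: Service line down=occurs, Pad sensor 2 stuck=occurs, Backup wheel cylinder 2 stuck=occurs → all inputs occur → occurs.
Braking system failure [OR]: Rear circuit unavailable=not, ABS chain unavailable=not, Booster path fails=not, Parking branch fails=occurs → at least one input occurs → occurs.

Yes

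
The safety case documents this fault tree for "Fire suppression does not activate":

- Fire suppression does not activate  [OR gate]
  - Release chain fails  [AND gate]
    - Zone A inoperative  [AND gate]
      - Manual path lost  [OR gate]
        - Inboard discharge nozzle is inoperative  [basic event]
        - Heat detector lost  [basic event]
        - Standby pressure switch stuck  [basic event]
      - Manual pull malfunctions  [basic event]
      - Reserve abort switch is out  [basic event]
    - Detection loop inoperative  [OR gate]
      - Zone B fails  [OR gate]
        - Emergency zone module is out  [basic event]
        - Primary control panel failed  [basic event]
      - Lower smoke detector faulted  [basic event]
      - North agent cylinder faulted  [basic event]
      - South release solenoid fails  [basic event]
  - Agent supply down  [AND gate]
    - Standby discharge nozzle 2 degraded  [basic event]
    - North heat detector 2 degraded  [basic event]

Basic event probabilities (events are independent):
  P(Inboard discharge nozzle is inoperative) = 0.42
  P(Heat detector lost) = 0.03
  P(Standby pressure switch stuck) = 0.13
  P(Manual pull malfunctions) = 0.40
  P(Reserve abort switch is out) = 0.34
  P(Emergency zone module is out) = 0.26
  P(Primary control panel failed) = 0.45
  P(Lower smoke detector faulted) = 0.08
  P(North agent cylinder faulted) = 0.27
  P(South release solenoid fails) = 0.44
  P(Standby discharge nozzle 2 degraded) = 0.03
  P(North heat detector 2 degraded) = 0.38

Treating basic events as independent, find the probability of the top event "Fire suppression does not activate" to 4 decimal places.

0.0695

P(Manual path lost) [OR] = 1 − (1−0.42) × (1−0.03) × (1−0.13) = 0.510538
P(Zone A inoperative) [AND] = 0.510538 × 0.40 × 0.34 = 0.069433
P(Zone B fails) [OR] = 1 − (1−0.26) × (1−0.45) = 0.593000
P(Detection loop inoperative) [OR] = 1 − (1−0.593000) × (1−0.08) × (1−0.27) × (1−0.44) = 0.846929
P(Release chain fails) [AND] = 0.069433 × 0.846929 = 0.058805
P(Agent supply down) [AND] = 0.03 × 0.38 = 0.011400
P(Fire suppression does not activate) [OR] = 1 − (1−0.058805) × (1−0.011400) = 0.069535
Rounded to 4 decimal places: P(Fire suppression does not activate) ≈ 0.0695.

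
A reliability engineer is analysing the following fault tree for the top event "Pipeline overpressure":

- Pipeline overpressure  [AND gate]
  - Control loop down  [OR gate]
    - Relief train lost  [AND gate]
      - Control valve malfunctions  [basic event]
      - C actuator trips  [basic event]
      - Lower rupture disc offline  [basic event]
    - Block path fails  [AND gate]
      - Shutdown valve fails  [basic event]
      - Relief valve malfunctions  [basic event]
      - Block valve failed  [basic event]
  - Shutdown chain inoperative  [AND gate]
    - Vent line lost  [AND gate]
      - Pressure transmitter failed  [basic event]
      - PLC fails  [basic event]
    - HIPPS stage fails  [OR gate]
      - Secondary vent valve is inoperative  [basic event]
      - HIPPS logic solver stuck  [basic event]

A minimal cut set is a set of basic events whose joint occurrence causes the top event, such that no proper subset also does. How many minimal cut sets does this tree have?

4

Relief train lost [AND]: one cut set from each child combined → 1 × 1 × 1 = 1 cut set(s).
Block path fails [AND]: one cut set from each child combined → 1 × 1 × 1 = 1 cut set(s).
Control loop down [OR]: union of children's cut sets → 2 cut set(s).
Vent line lost [AND]: one cut set from each child combined → 1 × 1 = 1 cut set(s).
HIPPS stage fails [OR]: union of children's cut sets → 2 cut set(s).
Shutdown chain inoperative [AND]: one cut set from each child combined → 1 × 2 = 2 cut set(s).
Pipeline overpressure [AND]: one cut set from each child combined → 2 × 2 = 4 cut set(s).
Minimal cut sets: {C actuator trips, Control valve malfunctions, Lower rupture disc offline, PLC fails, Pressure transmitter failed, Secondary vent valve is inoperative}; {C actuator trips, Control valve malfunctions, HIPPS logic solver stuck, Lower rupture disc offline, PLC fails, Pressure transmitter failed}; {Block valve failed, PLC fails, Pressure transmitter failed, Relief valve malfunctions, Secondary vent valve is inoperative, Shutdown valve fails}; {Block valve failed, HIPPS logic solver stuck, PLC fails, Pressure transmitter failed, Relief valve malfunctions, Shutdown valve fails}.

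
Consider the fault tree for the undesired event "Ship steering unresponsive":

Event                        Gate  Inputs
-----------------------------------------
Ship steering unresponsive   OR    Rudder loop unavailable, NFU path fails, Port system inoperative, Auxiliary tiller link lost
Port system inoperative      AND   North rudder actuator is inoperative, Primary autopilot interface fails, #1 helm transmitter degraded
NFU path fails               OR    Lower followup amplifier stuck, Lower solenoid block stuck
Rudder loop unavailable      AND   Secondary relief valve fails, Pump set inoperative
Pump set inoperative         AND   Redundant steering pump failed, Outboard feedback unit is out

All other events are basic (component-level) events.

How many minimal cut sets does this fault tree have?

5

Pump set inoperative [AND]: one cut set from each child combined → 1 × 1 = 1 cut set(s).
Rudder loop unavailable [AND]: one cut set from each child combined → 1 × 1 = 1 cut set(s).
NFU path fails [OR]: union of children's cut sets → 2 cut set(s).
Port system inoperative [AND]: one cut set from each child combined → 1 × 1 × 1 = 1 cut set(s).
Ship steering unresponsive [OR]: union of children's cut sets → 5 cut set(s).
Minimal cut sets: {Outboard feedback unit is out, Redundant steering pump failed, Secondary relief valve fails}; {Lower followup amplifier stuck}; {Lower solenoid block stuck}; {#1 helm transmitter degraded, North rudder actuator is inoperative, Primary autopilot interface fails}; {Auxiliary tiller link lost}.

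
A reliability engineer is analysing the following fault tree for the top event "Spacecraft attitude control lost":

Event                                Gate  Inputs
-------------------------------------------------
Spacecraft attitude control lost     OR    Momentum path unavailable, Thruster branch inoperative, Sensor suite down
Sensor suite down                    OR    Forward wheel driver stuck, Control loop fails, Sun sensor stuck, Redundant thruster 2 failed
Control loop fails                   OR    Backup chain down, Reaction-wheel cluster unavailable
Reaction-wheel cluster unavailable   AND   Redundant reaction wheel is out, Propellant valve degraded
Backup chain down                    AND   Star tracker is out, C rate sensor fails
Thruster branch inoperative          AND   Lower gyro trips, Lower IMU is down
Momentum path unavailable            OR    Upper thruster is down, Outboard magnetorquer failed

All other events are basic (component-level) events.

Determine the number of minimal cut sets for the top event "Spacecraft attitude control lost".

Momentum path unavailable [OR]: union of children's cut sets → 2 cut set(s).
Thruster branch inoperative [AND]: one cut set from each child combined → 1 × 1 = 1 cut set(s).
Backup chain down [AND]: one cut set from each child combined → 1 × 1 = 1 cut set(s).
Reaction-wheel cluster unavailable [AND]: one cut set from each child combined → 1 × 1 = 1 cut set(s).
Control loop fails [OR]: union of children's cut sets → 2 cut set(s).
Sensor suite down [OR]: union of children's cut sets → 5 cut set(s).
Spacecraft attitude control lost [OR]: union of children's cut sets → 8 cut set(s).
Minimal cut sets: {Upper thruster is down}; {Outboard magnetorquer failed}; {Lower IMU is down, Lower gyro trips}; {Forward wheel driver stuck}; {C rate sensor fails, Star tracker is out}; {Propellant valve degraded, Redundant reaction wheel is out}; {Sun sensor stuck}; {Redundant thruster 2 failed}.

8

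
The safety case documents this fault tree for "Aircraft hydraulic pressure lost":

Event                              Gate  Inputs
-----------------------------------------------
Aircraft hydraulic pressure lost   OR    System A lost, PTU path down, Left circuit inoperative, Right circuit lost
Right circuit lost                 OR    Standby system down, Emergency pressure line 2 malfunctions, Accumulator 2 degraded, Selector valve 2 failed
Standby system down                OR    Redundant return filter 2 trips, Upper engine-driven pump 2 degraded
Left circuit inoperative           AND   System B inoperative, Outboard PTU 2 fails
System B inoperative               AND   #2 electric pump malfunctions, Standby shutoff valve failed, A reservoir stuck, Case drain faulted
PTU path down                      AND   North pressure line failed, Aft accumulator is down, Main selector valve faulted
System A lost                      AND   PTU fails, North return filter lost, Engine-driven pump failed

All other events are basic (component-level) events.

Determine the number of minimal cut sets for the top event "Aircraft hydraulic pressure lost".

8

System A lost [AND]: one cut set from each child combined → 1 × 1 × 1 = 1 cut set(s).
PTU path down [AND]: one cut set from each child combined → 1 × 1 × 1 = 1 cut set(s).
System B inoperative [AND]: one cut set from each child combined → 1 × 1 × 1 × 1 = 1 cut set(s).
Left circuit inoperative [AND]: one cut set from each child combined → 1 × 1 = 1 cut set(s).
Standby system down [OR]: union of children's cut sets → 2 cut set(s).
Right circuit lost [OR]: union of children's cut sets → 5 cut set(s).
Aircraft hydraulic pressure lost [OR]: union of children's cut sets → 8 cut set(s).
Minimal cut sets: {Engine-driven pump failed, North return filter lost, PTU fails}; {Aft accumulator is down, Main selector valve faulted, North pressure line failed}; {#2 electric pump malfunctions, A reservoir stuck, Case drain faulted, Outboard PTU 2 fails, Standby shutoff valve failed}; {Redundant return filter 2 trips}; {Upper engine-driven pump 2 degraded}; {Emergency pressure line 2 malfunctions}; {Accumulator 2 degraded}; {Selector valve 2 failed}.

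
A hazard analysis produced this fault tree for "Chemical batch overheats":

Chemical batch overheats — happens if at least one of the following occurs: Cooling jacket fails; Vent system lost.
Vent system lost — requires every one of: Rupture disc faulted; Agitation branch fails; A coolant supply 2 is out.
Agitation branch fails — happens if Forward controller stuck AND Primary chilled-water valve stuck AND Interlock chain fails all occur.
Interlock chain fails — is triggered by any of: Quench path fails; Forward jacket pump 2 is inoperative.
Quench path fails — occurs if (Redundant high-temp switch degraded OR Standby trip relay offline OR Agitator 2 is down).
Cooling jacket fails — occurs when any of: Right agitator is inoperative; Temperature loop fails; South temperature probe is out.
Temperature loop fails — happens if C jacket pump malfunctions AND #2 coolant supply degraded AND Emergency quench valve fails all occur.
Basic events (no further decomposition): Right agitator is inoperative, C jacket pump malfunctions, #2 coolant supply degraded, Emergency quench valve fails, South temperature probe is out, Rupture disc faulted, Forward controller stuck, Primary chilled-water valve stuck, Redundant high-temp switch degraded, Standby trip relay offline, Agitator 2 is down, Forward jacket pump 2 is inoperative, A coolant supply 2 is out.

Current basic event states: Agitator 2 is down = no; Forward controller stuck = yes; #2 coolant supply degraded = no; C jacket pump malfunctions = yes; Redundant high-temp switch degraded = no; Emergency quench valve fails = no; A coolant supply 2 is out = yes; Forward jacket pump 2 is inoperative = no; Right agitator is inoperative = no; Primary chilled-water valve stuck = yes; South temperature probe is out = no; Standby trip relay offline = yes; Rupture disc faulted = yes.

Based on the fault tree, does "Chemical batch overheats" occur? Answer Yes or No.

Temperature loop fails [AND]: C jacket pump malfunctions=occurs, #2 coolant supply degraded=not, Emergency quench valve fails=not → not all inputs occur → does not occur.
Cooling jacket fails [OR]: Right agitator is inoperative=not, Temperature loop fails=not, South temperature probe is out=not → no input occurs → does not occur.
Quench path fails [OR]: Redundant high-temp switch degraded=not, Standby trip relay offline=occurs, Agitator 2 is down=not → at least one input occurs → occurs.
Interlock chain fails [OR]: Quench path fails=occurs, Forward jacket pump 2 is inoperative=not → at least one input occurs → occurs.
Agitation branch fails [AND]: Forward controller stuck=occurs, Primary chilled-water valve stuck=occurs, Interlock chain fails=occurs → all inputs occur → occurs.
Vent system lost [AND]: Rupture disc faulted=occurs, Agitation branch fails=occurs, A coolant supply 2 is out=occurs → all inputs occur → occurs.
Chemical batch overheats [OR]: Cooling jacket fails=not, Vent system lost=occurs → at least one input occurs → occurs.

Yes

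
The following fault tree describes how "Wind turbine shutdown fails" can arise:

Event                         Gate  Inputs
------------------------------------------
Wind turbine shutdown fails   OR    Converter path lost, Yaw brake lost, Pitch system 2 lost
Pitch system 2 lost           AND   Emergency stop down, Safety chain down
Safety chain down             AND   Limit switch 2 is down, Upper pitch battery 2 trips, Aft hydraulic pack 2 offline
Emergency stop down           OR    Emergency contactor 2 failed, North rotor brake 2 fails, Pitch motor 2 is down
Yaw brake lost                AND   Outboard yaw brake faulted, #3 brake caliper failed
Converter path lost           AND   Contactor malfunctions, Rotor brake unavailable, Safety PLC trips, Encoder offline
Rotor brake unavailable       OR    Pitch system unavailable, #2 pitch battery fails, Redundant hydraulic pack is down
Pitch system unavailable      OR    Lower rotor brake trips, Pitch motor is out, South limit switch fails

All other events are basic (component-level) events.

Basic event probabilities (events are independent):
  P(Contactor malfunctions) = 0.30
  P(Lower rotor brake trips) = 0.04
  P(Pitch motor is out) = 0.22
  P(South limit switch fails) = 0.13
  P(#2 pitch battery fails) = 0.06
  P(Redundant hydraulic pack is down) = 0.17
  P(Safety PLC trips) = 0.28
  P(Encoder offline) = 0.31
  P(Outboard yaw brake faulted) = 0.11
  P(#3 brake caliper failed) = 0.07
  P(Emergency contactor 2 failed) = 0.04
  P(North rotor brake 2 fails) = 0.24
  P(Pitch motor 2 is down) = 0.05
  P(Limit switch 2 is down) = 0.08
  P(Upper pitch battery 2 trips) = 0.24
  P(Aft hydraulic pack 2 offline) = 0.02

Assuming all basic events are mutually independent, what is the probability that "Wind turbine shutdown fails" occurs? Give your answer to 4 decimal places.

0.0205

P(Pitch system unavailable) [OR] = 1 − (1−0.04) × (1−0.22) × (1−0.13) = 0.348544
P(Rotor brake unavailable) [OR] = 1 − (1−0.348544) × (1−0.06) × (1−0.17) = 0.491734
P(Converter path lost) [AND] = 0.30 × 0.491734 × 0.28 × 0.31 = 0.012805
P(Yaw brake lost) [AND] = 0.11 × 0.07 = 0.007700
P(Emergency stop down) [OR] = 1 − (1−0.04) × (1−0.24) × (1−0.05) = 0.306880
P(Safety chain down) [AND] = 0.08 × 0.24 × 0.02 = 0.000384
P(Pitch system 2 lost) [AND] = 0.306880 × 0.000384 = 0.000118
P(Wind turbine shutdown fails) [OR] = 1 − (1−0.012805) × (1−0.007700) × (1−0.000118) = 0.020522
Rounded to 4 decimal places: P(Wind turbine shutdown fails) ≈ 0.0205.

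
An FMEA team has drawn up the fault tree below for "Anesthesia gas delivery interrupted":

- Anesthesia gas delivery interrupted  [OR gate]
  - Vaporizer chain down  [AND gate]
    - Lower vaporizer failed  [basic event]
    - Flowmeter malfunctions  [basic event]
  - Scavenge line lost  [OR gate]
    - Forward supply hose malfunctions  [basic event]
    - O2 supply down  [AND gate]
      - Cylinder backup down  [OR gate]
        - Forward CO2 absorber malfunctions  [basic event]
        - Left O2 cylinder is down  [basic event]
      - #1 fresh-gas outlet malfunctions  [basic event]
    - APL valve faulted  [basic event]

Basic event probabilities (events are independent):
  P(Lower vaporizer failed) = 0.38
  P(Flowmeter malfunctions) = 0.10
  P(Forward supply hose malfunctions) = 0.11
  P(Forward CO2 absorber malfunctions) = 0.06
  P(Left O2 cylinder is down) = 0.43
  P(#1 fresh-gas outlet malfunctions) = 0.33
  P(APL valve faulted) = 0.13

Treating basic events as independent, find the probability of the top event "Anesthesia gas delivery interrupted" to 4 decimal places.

P(Vaporizer chain down) [AND] = 0.38 × 0.10 = 0.038000
P(Cylinder backup down) [OR] = 1 − (1−0.06) × (1−0.43) = 0.464200
P(O2 supply down) [AND] = 0.464200 × 0.33 = 0.153186
P(Scavenge line lost) [OR] = 1 − (1−0.11) × (1−0.153186) × (1−0.13) = 0.344312
P(Anesthesia gas delivery interrupted) [OR] = 1 − (1−0.038000) × (1−0.344312) = 0.369228
Rounded to 4 decimal places: P(Anesthesia gas delivery interrupted) ≈ 0.3692.

0.3692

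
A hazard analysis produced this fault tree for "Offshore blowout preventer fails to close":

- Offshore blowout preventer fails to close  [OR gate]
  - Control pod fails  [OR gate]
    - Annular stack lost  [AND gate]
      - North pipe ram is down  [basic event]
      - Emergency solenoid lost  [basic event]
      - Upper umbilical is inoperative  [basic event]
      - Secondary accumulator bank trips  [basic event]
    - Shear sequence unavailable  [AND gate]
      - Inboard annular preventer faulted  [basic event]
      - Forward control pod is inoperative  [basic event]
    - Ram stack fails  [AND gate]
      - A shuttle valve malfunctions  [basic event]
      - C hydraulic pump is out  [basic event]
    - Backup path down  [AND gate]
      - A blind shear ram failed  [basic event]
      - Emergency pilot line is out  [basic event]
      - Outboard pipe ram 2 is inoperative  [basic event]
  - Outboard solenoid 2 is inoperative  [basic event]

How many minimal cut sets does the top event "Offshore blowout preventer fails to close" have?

5

Annular stack lost [AND]: one cut set from each child combined → 1 × 1 × 1 × 1 = 1 cut set(s).
Shear sequence unavailable [AND]: one cut set from each child combined → 1 × 1 = 1 cut set(s).
Ram stack fails [AND]: one cut set from each child combined → 1 × 1 = 1 cut set(s).
Backup path down [AND]: one cut set from each child combined → 1 × 1 × 1 = 1 cut set(s).
Control pod fails [OR]: union of children's cut sets → 4 cut set(s).
Offshore blowout preventer fails to close [OR]: union of children's cut sets → 5 cut set(s).
Minimal cut sets: {Emergency solenoid lost, North pipe ram is down, Secondary accumulator bank trips, Upper umbilical is inoperative}; {Forward control pod is inoperative, Inboard annular preventer faulted}; {A shuttle valve malfunctions, C hydraulic pump is out}; {A blind shear ram failed, Emergency pilot line is out, Outboard pipe ram 2 is inoperative}; {Outboard solenoid 2 is inoperative}.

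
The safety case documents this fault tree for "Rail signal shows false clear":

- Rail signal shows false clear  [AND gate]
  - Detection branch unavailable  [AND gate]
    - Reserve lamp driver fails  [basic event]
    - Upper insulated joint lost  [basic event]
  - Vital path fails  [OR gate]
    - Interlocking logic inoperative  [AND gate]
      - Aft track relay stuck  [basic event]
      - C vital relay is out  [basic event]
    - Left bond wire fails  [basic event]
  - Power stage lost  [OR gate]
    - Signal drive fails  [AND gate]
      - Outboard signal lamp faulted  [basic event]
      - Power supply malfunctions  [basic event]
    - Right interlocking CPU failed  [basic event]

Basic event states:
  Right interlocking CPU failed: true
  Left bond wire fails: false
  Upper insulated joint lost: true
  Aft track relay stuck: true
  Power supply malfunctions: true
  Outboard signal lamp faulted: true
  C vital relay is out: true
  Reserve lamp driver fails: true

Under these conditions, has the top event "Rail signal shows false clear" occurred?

Yes

Detection branch unavailable [AND]: Reserve lamp driver fails=occurs, Upper insulated joint lost=occurs → all inputs occur → occurs.
Interlocking logic inoperative [AND]: Aft track relay stuck=occurs, C vital relay is out=occurs → all inputs occur → occurs.
Vital path fails [OR]: Interlocking logic inoperative=occurs, Left bond wire fails=not → at least one input occurs → occurs.
Signal drive fails [AND]: Outboard signal lamp faulted=occurs, Power supply malfunctions=occurs → all inputs occur → occurs.
Power stage lost [OR]: Signal drive fails=occurs, Right interlocking CPU failed=occurs → at least one input occurs → occurs.
Rail signal shows false clear [AND]: Detection branch unavailable=occurs, Vital path fails=occurs, Power stage lost=occurs → all inputs occur → occurs.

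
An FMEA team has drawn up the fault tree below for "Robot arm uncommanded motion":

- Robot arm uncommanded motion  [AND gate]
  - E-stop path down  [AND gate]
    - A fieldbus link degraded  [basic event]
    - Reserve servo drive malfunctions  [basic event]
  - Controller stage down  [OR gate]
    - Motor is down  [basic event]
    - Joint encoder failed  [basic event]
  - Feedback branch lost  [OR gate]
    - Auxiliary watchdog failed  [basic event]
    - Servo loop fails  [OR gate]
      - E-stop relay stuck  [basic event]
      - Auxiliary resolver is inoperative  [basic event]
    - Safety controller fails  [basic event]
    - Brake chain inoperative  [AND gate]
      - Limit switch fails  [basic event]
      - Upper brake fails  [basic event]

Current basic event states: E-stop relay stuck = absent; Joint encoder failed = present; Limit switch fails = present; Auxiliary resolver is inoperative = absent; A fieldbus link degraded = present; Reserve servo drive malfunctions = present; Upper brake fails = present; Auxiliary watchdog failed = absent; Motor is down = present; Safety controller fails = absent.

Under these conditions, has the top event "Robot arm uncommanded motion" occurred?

Yes

E-stop path down [AND]: A fieldbus link degraded=occurs, Reserve servo drive malfunctions=occurs → all inputs occur → occurs.
Controller stage down [OR]: Motor is down=occurs, Joint encoder failed=occurs → at least one input occurs → occurs.
Servo loop fails [OR]: E-stop relay stuck=not, Auxiliary resolver is inoperative=not → no input occurs → does not occur.
Brake chain inoperative [AND]: Limit switch fails=occurs, Upper brake fails=occurs → all inputs occur → occurs.
Feedback branch lost [OR]: Auxiliary watchdog failed=not, Servo loop fails=not, Safety controller fails=not, Brake chain inoperative=occurs → at least one input occurs → occurs.
Robot arm uncommanded motion [AND]: E-stop path down=occurs, Controller stage down=occurs, Feedback branch lost=occurs → all inputs occur → occurs.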